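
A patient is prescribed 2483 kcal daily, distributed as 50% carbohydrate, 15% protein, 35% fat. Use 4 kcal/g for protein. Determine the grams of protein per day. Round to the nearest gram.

93 g/day

Protein energy = 15% × 2483 = 372.45 kcal.
At 4 kcal/g: 372.45 ÷ 4 = 93.1125 g.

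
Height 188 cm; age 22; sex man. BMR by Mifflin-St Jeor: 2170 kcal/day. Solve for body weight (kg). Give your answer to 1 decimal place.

2170 = 10·W + 6.25(188) − 5(22) + 5
10·W = 2170 − 1070 = 1100, so W = 110 kg.

110.0 kg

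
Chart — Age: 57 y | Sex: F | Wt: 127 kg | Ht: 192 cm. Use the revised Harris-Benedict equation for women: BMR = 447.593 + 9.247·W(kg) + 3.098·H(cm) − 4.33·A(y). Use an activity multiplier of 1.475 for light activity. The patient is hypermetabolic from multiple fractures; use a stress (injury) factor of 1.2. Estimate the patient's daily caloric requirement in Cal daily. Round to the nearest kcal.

3487 Cal daily

Harris-Benedict: BMR = 447.593 + 9.247(127) + 3.098(192) − 4.33(57) = 1969.968 kcal/day.
TEE = BMR × activity factor = 1969.968 × 1.475 = 2905.7028 kcal/day.
Apply stress factor: 2905.7028 × 1.2 = 3486.8434 kcal/day.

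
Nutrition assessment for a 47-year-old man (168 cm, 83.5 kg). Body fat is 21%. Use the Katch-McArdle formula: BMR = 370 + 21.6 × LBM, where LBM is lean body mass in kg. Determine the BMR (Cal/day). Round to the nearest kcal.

LBM = 83.5 × (1 − 0.21) = 65.965 kg. Katch-McArdle: BMR = 370 + 21.6 × 65.965 = 1794.844 kcal/day.

1795 Cal/day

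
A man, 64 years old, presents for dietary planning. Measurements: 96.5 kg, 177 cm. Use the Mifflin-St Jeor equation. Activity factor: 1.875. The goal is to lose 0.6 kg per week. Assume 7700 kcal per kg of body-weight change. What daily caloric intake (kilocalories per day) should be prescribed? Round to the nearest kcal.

Mifflin-St Jeor (male): BMR = 10(96.5) + 6.25(177) − 5(64) + 5 = 965 + 1106.25 − 320 + 5 = 1756.25 kcal/day.
TEE = 1756.25 × 1.875 = 3292.9688 kcal/day.
Required daily deficit = 0.6 × 7700 ÷ 7 = 660 kcal/day.
Target intake = 3292.9688 − 660 = 2632.9688 kcal/day.

2633 kilocalories per day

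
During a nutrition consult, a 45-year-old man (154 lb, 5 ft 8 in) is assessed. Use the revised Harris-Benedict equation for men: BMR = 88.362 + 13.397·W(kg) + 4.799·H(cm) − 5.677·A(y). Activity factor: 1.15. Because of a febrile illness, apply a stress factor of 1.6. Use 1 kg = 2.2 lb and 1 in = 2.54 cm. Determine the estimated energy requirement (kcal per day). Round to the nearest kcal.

Convert to metric: weight = 154 ÷ 2.2 = 70 kg; height = (5×12 + 8) × 2.54 = 68 × 2.54 = 172.72 cm.
Harris-Benedict: BMR = 88.362 + 13.397(70) + 4.799(172.72) − 5.677(45) = 1599.5703 kcal/day.
TEE = BMR × activity factor = 1599.5703 × 1.15 = 1839.5058 kcal/day.
Apply stress factor: 1839.5058 × 1.6 = 2943.2093 kcal/day.

2943 kcal per day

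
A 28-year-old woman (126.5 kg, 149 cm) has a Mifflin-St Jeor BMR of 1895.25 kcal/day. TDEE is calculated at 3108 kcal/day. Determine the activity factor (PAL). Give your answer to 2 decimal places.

1.64

Activity factor = TEE ÷ BMR = 3108 ÷ 1895.25 = 1.64.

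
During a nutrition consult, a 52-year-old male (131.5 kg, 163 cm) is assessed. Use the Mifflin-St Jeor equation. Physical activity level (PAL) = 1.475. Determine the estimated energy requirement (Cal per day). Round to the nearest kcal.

Mifflin-St Jeor (male): BMR = 10(131.5) + 6.25(163) − 5(52) + 5 = 1315 + 1018.75 − 260 + 5 = 2078.75 kcal/day.
TEE = BMR × activity factor = 2078.75 × 1.475 = 3066.1563 kcal/day.

3066 Cal per day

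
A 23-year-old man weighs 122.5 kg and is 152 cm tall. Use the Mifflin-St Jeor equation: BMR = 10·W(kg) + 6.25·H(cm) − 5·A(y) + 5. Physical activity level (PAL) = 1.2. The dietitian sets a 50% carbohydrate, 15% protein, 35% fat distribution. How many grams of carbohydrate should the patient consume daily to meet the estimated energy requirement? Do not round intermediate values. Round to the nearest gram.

310 g/day

Mifflin-St Jeor (male): BMR = 10(122.5) + 6.25(152) − 5(23) + 5 = 1225 + 950 − 115 + 5 = 2065 kcal/day.
TEE = 2065 × 1.2 = 2478 kcal/day.
Carbohydrate energy = 50% × 2478 = 1239 kcal.
Carbohydrate = 1239 ÷ 4 kcal/g = 309.75 g.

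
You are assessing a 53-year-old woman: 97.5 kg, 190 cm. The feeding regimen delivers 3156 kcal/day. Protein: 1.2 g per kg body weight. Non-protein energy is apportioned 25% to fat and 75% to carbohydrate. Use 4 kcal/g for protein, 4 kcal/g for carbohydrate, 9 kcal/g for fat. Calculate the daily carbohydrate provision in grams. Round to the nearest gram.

Protein = 1.2 × 97.5 = 117 g → 117 × 4 = 468 kcal.
Non-protein calories = 3156 − 468 = 2688 kcal.
Fat: 25% × 2688 = 672 kcal; carbohydrate: 2016 kcal.
Carbohydrate: 2016 kcal ÷ 4 kcal/g = 504 g.

504 g/day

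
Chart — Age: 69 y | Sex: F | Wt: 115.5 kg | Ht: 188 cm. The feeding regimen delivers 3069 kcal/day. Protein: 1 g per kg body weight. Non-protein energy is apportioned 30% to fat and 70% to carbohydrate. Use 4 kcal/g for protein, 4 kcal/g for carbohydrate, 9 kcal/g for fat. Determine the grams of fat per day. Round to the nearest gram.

Protein = 1 × 115.5 = 115.5 g → 115.5 × 4 = 462 kcal.
Non-protein calories = 3069 − 462 = 2607 kcal.
Fat: 30% × 2607 = 782.1 kcal; carbohydrate: 1824.9 kcal.
Fat: 782.1 kcal ÷ 9 kcal/g = 86.9 g.

87 g/day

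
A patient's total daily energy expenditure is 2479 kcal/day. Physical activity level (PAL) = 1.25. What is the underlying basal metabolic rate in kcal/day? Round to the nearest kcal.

BMR = TEE ÷ activity factor = 2479 ÷ 1.25 = 1983.2 kcal/day.

1983 kcal/day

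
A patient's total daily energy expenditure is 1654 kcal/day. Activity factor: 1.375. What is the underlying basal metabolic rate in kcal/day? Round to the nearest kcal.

1203 kcal/day

BMR = TEE ÷ activity factor = 1654 ÷ 1.375 = 1202.9091 kcal/day.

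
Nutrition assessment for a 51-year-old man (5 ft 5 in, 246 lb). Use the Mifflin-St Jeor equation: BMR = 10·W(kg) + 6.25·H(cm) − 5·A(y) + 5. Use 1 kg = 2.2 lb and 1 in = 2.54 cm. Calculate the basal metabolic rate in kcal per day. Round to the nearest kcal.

Convert to metric: weight = 246 ÷ 2.2 = 111.8182 kg; height = (5×12 + 5) × 2.54 = 65 × 2.54 = 165.1 cm.
Mifflin-St Jeor (male): BMR = 10(111.8182) + 6.25(165.1) − 5(51) + 5 = 1118.1818 + 1031.875 − 255 + 5 = 1900.0568 kcal/day.

1900 kcal per day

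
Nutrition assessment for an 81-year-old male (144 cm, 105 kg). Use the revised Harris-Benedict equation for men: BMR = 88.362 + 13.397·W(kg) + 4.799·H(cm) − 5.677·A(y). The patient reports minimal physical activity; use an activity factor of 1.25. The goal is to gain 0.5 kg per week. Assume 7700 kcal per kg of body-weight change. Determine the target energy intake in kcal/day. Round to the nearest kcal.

Harris-Benedict: BMR = 88.362 + 13.397(105) + 4.799(144) − 5.677(81) = 1726.266 kcal/day.
TEE = 1726.266 × 1.25 = 2157.8325 kcal/day.
Required daily surplus = 0.5 × 7700 ÷ 7 = 550 kcal/day.
Target intake = 2157.8325 + 550 = 2707.8325 kcal/day.

2708 kcal/day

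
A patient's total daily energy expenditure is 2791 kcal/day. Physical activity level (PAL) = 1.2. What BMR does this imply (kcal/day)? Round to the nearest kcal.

2326 kcal/day

BMR = TEE ÷ activity factor = 2791 ÷ 1.2 = 2325.8333 kcal/day.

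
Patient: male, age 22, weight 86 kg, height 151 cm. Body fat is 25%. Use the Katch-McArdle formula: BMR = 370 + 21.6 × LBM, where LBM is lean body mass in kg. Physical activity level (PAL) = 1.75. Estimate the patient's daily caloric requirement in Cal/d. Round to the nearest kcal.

3086 Cal/d

LBM = 86 × (1 − 0.25) = 64.5 kg. Katch-McArdle: BMR = 370 + 21.6 × 64.5 = 1763.2 kcal/day.
TEE = BMR × activity factor = 1763.2 × 1.75 = 3085.6 kcal/day.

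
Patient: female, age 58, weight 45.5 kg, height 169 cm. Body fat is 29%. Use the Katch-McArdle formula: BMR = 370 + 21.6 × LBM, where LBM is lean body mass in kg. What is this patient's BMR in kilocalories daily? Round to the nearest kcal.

1068 kilocalories daily

LBM = 45.5 × (1 − 0.29) = 32.305 kg. Katch-McArdle: BMR = 370 + 21.6 × 32.305 = 1067.788 kcal/day.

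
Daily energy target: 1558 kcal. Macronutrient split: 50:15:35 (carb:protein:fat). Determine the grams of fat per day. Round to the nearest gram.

61 g/day

Fat energy = 35% × 1558 = 545.3 kcal.
At 9 kcal/g: 545.3 ÷ 9 = 60.5889 g.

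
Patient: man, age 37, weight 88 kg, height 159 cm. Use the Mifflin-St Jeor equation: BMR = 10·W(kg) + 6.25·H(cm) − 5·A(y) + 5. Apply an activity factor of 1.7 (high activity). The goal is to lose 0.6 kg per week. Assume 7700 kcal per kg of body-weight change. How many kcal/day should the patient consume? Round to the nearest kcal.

2219 kcal/day

Mifflin-St Jeor (male): BMR = 10(88) + 6.25(159) − 5(37) + 5 = 880 + 993.75 − 185 + 5 = 1693.75 kcal/day.
TEE = 1693.75 × 1.7 = 2879.375 kcal/day.
Required daily deficit = 0.6 × 7700 ÷ 7 = 660 kcal/day.
Target intake = 2879.375 − 660 = 2219.375 kcal/day.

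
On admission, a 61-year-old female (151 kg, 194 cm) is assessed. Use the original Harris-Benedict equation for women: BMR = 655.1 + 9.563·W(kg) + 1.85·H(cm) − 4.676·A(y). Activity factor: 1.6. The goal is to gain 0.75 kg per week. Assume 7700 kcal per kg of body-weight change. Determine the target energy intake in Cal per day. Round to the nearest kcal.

Harris-Benedict: BMR = 655.1 + 9.563(151) + 1.85(194) − 4.676(61) = 2172.777 kcal/day.
TEE = 2172.777 × 1.6 = 3476.4432 kcal/day.
Required daily surplus = 0.75 × 7700 ÷ 7 = 825 kcal/day.
Target intake = 3476.4432 + 825 = 4301.4432 kcal/day.

4301 Cal per day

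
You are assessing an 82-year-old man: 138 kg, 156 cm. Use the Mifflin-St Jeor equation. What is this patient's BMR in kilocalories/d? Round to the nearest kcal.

Mifflin-St Jeor (male): BMR = 10(138) + 6.25(156) − 5(82) + 5 = 1380 + 975 − 410 + 5 = 1950 kcal/day.

1950 kilocalories/d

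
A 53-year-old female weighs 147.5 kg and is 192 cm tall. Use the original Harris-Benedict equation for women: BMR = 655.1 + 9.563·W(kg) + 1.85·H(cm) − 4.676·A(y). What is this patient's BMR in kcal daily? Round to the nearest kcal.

Harris-Benedict: BMR = 655.1 + 9.563(147.5) + 1.85(192) − 4.676(53) = 2173.0145 kcal/day.

2173 kcal daily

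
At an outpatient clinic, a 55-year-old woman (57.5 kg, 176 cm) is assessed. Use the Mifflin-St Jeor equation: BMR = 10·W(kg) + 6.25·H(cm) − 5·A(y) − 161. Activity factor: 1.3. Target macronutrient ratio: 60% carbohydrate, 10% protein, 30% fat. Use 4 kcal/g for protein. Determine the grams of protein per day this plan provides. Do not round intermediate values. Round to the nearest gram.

40 g/day

Mifflin-St Jeor (female): BMR = 10(57.5) + 6.25(176) − 5(55) − 161 = 575 + 1100 − 275 − 161 = 1239 kcal/day.
TEE = 1239 × 1.3 = 1610.7 kcal/day.
Protein energy = 10% × 1610.7 = 161.07 kcal.
Protein = 161.07 ÷ 4 kcal/g = 40.2675 g.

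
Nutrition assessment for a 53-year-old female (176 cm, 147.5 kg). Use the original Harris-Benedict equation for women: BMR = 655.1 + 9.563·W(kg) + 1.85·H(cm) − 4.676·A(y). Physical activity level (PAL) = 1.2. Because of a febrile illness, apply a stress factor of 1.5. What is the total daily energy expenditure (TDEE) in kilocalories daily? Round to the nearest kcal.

3858 kilocalories daily

Harris-Benedict: BMR = 655.1 + 9.563(147.5) + 1.85(176) − 4.676(53) = 2143.4145 kcal/day.
TEE = BMR × activity factor = 2143.4145 × 1.2 = 2572.0974 kcal/day.
Apply stress factor: 2572.0974 × 1.5 = 3858.1461 kcal/day.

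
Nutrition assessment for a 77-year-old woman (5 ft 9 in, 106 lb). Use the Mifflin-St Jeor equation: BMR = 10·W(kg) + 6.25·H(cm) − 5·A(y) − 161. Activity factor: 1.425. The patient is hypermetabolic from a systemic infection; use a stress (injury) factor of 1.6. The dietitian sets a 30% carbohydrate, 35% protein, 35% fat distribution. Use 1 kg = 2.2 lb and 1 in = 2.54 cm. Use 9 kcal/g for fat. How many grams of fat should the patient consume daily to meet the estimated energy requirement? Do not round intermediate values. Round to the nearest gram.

91 g/day

Convert to metric: weight = 106 ÷ 2.2 = 48.1818 kg; height = (5×12 + 9) × 2.54 = 69 × 2.54 = 175.26 cm.
Mifflin-St Jeor (female): BMR = 10(48.1818) + 6.25(175.26) − 5(77) − 161 = 481.8182 + 1095.375 − 385 − 161 = 1031.1932 kcal/day.
TEE = 1031.1932 × 1.425 = 1469.4503 kcal/day.
With stress factor 1.6: 1469.4503 × 1.6 = 2351.1205 kcal/day.
Fat energy = 35% × 2351.1205 = 822.8922 kcal.
Fat = 822.8922 ÷ 9 kcal/g = 91.4325 g.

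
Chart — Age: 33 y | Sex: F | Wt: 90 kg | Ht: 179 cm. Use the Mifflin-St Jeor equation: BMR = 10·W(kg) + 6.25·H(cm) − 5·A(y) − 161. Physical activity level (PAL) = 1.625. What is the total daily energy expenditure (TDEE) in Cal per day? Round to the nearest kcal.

Mifflin-St Jeor (female): BMR = 10(90) + 6.25(179) − 5(33) − 161 = 900 + 1118.75 − 165 − 161 = 1692.75 kcal/day.
TEE = BMR × activity factor = 1692.75 × 1.625 = 2750.7188 kcal/day.

2751 Cal per day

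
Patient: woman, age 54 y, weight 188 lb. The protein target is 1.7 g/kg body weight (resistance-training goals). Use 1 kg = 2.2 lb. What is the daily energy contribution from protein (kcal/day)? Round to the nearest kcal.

581 kcal/day

Weight in kg = 188 ÷ 2.2 = 85.4545 kg.
Protein = 1.7 g/kg × 85.4545 kg = 145.2727 g/day.
Protein energy = 145.2727 g × 4 kcal/g = 581.0909 kcal/day.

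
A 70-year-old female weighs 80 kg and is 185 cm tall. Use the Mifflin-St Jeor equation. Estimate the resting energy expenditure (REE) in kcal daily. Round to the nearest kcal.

1445 kcal daily

Mifflin-St Jeor (female): BMR = 10(80) + 6.25(185) − 5(70) − 161 = 800 + 1156.25 − 350 − 161 = 1445.25 kcal/day.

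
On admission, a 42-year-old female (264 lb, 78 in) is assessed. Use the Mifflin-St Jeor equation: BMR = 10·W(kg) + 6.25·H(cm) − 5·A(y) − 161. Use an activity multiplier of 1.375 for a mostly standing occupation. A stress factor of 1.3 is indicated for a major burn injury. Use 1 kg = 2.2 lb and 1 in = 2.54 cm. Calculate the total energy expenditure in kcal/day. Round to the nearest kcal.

3695 kcal/day

Convert to metric: weight = 264 ÷ 2.2 = 120 kg; height = 78 × 2.54 = 198.12 cm.
Mifflin-St Jeor (female): BMR = 10(120) + 6.25(198.12) − 5(42) − 161 = 1200 + 1238.25 − 210 − 161 = 2067.25 kcal/day.
TEE = BMR × activity factor = 2067.25 × 1.375 = 2842.4688 kcal/day.
Apply stress factor: 2842.4688 × 1.3 = 3695.2094 kcal/day.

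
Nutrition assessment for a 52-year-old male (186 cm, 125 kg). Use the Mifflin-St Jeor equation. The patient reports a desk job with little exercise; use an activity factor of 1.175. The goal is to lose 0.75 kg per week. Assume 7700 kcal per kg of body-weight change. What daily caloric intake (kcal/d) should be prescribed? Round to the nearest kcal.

1710 kcal/d

Mifflin-St Jeor (male): BMR = 10(125) + 6.25(186) − 5(52) + 5 = 1250 + 1162.5 − 260 + 5 = 2157.5 kcal/day.
TEE = 2157.5 × 1.175 = 2535.0625 kcal/day.
Required daily deficit = 0.75 × 7700 ÷ 7 = 825 kcal/day.
Target intake = 2535.0625 − 825 = 1710.0625 kcal/day.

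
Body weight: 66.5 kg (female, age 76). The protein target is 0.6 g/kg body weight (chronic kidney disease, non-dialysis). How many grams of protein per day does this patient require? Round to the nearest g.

40 g/day

Protein = 0.6 g/kg × 66.5 kg = 39.9 g/day.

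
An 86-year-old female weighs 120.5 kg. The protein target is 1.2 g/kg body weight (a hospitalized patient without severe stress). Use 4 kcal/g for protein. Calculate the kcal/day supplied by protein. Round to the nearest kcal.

578 kcal/day

Protein = 1.2 g/kg × 120.5 kg = 144.6 g/day.
Protein energy = 144.6 g × 4 kcal/g = 578.4 kcal/day.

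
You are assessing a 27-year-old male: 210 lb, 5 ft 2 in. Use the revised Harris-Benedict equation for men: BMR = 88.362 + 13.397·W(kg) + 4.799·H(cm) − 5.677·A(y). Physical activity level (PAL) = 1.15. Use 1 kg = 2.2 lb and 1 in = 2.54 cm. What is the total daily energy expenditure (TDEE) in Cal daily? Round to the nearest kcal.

Convert to metric: weight = 210 ÷ 2.2 = 95.4545 kg; height = (5×12 + 2) × 2.54 = 62 × 2.54 = 157.48 cm.
Harris-Benedict: BMR = 88.362 + 13.397(95.4545) + 4.799(157.48) − 5.677(27) = 1969.6341 kcal/day.
TEE = BMR × activity factor = 1969.6341 × 1.15 = 2265.0792 kcal/day.

2265 Cal daily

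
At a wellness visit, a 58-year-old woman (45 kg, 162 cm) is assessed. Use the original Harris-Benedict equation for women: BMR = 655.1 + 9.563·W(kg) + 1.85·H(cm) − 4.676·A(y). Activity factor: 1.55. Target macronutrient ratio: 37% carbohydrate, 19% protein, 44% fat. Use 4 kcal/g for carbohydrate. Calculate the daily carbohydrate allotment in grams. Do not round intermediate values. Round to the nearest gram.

160 g/day

Harris-Benedict: BMR = 655.1 + 9.563(45) + 1.85(162) − 4.676(58) = 1113.927 kcal/day.
TEE = 1113.927 × 1.55 = 1726.5869 kcal/day.
Carbohydrate energy = 37% × 1726.5869 = 638.8371 kcal.
Carbohydrate = 638.8371 ÷ 4 kcal/g = 159.7093 g.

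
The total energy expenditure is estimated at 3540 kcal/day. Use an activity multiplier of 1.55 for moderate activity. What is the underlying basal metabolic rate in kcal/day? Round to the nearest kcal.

2284 kcal/day

BMR = TEE ÷ activity factor = 3540 ÷ 1.55 = 2283.871 kcal/day.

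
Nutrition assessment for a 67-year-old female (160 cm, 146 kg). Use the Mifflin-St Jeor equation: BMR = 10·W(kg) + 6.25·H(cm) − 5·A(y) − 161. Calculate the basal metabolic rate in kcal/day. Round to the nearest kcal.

Mifflin-St Jeor (female): BMR = 10(146) + 6.25(160) − 5(67) − 161 = 1460 + 1000 − 335 − 161 = 1964 kcal/day.

1964 kcal/day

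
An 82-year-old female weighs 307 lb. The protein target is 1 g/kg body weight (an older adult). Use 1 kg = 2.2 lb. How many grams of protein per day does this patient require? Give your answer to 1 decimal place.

139.5 g/day

Weight in kg = 307 ÷ 2.2 = 139.5455 kg.
Protein = 1 g/kg × 139.5455 kg = 139.5455 g/day.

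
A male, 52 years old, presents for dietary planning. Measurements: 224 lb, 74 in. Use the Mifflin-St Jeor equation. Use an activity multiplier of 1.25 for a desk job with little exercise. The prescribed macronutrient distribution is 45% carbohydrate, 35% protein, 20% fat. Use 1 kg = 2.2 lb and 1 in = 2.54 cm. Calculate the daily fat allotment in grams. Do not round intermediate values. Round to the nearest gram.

54 g/day

Convert to metric: weight = 224 ÷ 2.2 = 101.8182 kg; height = 74 × 2.54 = 187.96 cm.
Mifflin-St Jeor (male): BMR = 10(101.8182) + 6.25(187.96) − 5(52) + 5 = 1018.1818 + 1174.75 − 260 + 5 = 1937.9318 kcal/day.
TEE = 1937.9318 × 1.25 = 2422.4148 kcal/day.
Fat energy = 20% × 2422.4148 = 484.483 kcal.
Fat = 484.483 ÷ 9 kcal/g = 53.8314 g.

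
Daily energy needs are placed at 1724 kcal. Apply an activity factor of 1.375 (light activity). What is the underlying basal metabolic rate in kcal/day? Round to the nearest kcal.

1254 kcal/day

BMR = TEE ÷ activity factor = 1724 ÷ 1.375 = 1253.8182 kcal/day.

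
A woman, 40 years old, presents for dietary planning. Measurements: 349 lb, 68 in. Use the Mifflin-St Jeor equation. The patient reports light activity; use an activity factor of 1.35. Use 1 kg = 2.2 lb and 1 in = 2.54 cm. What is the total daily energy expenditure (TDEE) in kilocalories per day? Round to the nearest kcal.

Convert to metric: weight = 349 ÷ 2.2 = 158.6364 kg; height = 68 × 2.54 = 172.72 cm.
Mifflin-St Jeor (female): BMR = 10(158.6364) + 6.25(172.72) − 5(40) − 161 = 1586.3636 + 1079.5 − 200 − 161 = 2304.8636 kcal/day.
TEE = BMR × activity factor = 2304.8636 × 1.35 = 3111.5659 kcal/day.

3112 kilocalories per day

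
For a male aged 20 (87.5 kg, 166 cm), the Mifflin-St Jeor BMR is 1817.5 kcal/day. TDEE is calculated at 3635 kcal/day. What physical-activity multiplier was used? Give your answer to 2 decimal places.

Activity factor = TEE ÷ BMR = 3635 ÷ 1817.5 = 2.

2.00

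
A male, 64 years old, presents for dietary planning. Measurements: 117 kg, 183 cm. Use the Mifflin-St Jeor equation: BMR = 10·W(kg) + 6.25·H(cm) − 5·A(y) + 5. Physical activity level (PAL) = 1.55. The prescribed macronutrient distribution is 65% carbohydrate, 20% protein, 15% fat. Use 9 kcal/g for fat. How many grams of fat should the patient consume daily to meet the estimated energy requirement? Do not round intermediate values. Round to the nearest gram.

52 g/day

Mifflin-St Jeor (male): BMR = 10(117) + 6.25(183) − 5(64) + 5 = 1170 + 1143.75 − 320 + 5 = 1998.75 kcal/day.
TEE = 1998.75 × 1.55 = 3098.0625 kcal/day.
Fat energy = 15% × 3098.0625 = 464.7094 kcal.
Fat = 464.7094 ÷ 9 kcal/g = 51.6344 g.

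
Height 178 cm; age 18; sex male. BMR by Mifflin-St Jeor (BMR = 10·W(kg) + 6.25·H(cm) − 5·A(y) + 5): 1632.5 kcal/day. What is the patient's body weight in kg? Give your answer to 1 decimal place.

60.5 kg

1632.5 = 10·W + 6.25(178) − 5(18) + 5
10·W = 1632.5 − 1027.5 = 605, so W = 60.5 kg.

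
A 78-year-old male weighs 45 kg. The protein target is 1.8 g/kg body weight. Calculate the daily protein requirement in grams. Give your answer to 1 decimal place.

81.0 g/day

Protein = 1.8 g/kg × 45 kg = 81 g/day.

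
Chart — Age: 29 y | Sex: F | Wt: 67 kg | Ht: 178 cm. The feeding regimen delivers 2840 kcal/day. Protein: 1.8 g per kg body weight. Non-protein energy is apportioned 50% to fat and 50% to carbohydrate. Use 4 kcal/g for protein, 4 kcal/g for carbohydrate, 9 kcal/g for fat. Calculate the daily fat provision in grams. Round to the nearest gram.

Protein = 1.8 × 67 = 120.6 g → 120.6 × 4 = 482.4 kcal.
Non-protein calories = 2840 − 482.4 = 2357.6 kcal.
Fat: 50% × 2357.6 = 1178.8 kcal; carbohydrate: 1178.8 kcal.
Fat: 1178.8 kcal ÷ 9 kcal/g = 130.9778 g.

131 g/day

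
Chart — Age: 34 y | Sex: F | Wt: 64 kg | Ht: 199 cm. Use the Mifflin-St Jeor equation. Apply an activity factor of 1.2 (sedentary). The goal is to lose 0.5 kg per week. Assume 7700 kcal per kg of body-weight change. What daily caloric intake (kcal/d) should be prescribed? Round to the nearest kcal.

Mifflin-St Jeor (female): BMR = 10(64) + 6.25(199) − 5(34) − 161 = 640 + 1243.75 − 170 − 161 = 1552.75 kcal/day.
TEE = 1552.75 × 1.2 = 1863.3 kcal/day.
Required daily deficit = 0.5 × 7700 ÷ 7 = 550 kcal/day.
Target intake = 1863.3 − 550 = 1313.3 kcal/day.

1313 kcal/d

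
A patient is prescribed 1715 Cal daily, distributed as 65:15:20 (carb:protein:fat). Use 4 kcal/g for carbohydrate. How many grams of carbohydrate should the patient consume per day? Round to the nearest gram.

279 g/day

Carbohydrate energy = 65% × 1715 = 1114.75 kcal.
At 4 kcal/g: 1114.75 ÷ 4 = 278.6875 g.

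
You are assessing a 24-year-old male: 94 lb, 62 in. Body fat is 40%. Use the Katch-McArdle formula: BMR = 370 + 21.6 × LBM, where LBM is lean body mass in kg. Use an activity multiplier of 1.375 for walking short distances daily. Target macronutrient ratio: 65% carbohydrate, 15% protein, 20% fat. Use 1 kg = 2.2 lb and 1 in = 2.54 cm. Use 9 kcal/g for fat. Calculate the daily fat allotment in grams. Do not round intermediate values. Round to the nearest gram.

Convert to metric: weight = 94 ÷ 2.2 = 42.7273 kg; height = 62 × 2.54 = 157.48 cm.
LBM = 42.7273 × (1 − 0.4) = 25.6364 kg. Katch-McArdle: BMR = 370 + 21.6 × 25.6364 = 923.7455 kcal/day.
TEE = 923.7455 × 1.375 = 1270.15 kcal/day.
Fat energy = 20% × 1270.15 = 254.03 kcal.
Fat = 254.03 ÷ 9 kcal/g = 28.2256 g.

28 g/day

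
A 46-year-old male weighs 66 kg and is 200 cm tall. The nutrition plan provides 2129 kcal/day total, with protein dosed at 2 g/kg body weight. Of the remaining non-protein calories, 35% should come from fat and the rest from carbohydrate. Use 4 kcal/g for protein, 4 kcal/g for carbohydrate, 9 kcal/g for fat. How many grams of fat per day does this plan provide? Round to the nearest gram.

62 g/day

Protein = 2 × 66 = 132 g → 132 × 4 = 528 kcal.
Non-protein calories = 2129 − 528 = 1601 kcal.
Fat: 35% × 1601 = 560.35 kcal; carbohydrate: 1040.65 kcal.
Fat: 560.35 kcal ÷ 9 kcal/g = 62.2611 g.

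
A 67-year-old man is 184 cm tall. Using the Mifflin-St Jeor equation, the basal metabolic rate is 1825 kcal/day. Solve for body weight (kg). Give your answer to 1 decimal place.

1825 = 10·W + 6.25(184) − 5(67) + 5
10·W = 1825 − 820 = 1005, so W = 100.5 kg.

100.5 kg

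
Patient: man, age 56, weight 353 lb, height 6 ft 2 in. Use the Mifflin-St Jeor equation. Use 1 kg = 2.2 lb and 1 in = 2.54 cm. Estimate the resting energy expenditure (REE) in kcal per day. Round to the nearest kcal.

Convert to metric: weight = 353 ÷ 2.2 = 160.4545 kg; height = (6×12 + 2) × 2.54 = 74 × 2.54 = 187.96 cm.
Mifflin-St Jeor (male): BMR = 10(160.4545) + 6.25(187.96) − 5(56) + 5 = 1604.5455 + 1174.75 − 280 + 5 = 2504.2955 kcal/day.

2504 kcal per day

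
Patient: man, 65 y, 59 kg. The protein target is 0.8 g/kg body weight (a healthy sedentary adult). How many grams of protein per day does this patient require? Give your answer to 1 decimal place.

Protein = 0.8 g/kg × 59 kg = 47.2 g/day.

47.2 g/day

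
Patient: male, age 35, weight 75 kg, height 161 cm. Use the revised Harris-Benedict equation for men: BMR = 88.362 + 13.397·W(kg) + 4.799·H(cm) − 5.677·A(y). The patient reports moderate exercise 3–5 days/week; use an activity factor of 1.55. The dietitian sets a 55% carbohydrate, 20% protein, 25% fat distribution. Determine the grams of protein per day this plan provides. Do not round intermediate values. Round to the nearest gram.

Harris-Benedict: BMR = 88.362 + 13.397(75) + 4.799(161) − 5.677(35) = 1667.081 kcal/day.
TEE = 1667.081 × 1.55 = 2583.9756 kcal/day.
Protein energy = 20% × 2583.9756 = 516.7951 kcal.
Protein = 516.7951 ÷ 4 kcal/g = 129.1988 g.

129 g/day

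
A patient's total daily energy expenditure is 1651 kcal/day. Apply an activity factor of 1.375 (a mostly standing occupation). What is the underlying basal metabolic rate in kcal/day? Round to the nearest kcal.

1201 kcal/day

BMR = TEE ÷ activity factor = 1651 ÷ 1.375 = 1200.7273 kcal/day.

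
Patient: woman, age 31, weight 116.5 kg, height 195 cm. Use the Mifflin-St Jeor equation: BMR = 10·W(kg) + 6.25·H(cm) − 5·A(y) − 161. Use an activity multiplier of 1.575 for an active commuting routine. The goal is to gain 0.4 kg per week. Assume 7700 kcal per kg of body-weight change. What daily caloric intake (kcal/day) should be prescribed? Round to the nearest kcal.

3697 kcal/day

Mifflin-St Jeor (female): BMR = 10(116.5) + 6.25(195) − 5(31) − 161 = 1165 + 1218.75 − 155 − 161 = 2067.75 kcal/day.
TEE = 2067.75 × 1.575 = 3256.7063 kcal/day.
Required daily surplus = 0.4 × 7700 ÷ 7 = 440 kcal/day.
Target intake = 3256.7063 + 440 = 3696.7063 kcal/day.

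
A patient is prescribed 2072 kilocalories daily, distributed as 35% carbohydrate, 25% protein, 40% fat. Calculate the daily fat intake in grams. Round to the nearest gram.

Fat energy = 40% × 2072 = 828.8 kcal.
At 9 kcal/g: 828.8 ÷ 9 = 92.0889 g.

92 g/day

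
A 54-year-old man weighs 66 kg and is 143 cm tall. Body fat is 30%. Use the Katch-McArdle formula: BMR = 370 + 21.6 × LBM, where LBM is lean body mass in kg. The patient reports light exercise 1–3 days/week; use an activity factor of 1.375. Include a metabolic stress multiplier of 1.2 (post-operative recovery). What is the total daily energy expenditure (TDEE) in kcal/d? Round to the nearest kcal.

LBM = 66 × (1 − 0.3) = 46.2 kg. Katch-McArdle: BMR = 370 + 21.6 × 46.2 = 1367.92 kcal/day.
TEE = BMR × activity factor = 1367.92 × 1.375 = 1880.89 kcal/day.
Apply stress factor: 1880.89 × 1.2 = 2257.068 kcal/day.

2257 kcal/d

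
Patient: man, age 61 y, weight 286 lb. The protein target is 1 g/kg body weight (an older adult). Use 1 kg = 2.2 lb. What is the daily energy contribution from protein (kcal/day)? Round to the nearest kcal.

520 kcal/day

Weight in kg = 286 ÷ 2.2 = 130 kg.
Protein = 1 g/kg × 130 kg = 130 g/day.
Protein energy = 130 g × 4 kcal/g = 520 kcal/day.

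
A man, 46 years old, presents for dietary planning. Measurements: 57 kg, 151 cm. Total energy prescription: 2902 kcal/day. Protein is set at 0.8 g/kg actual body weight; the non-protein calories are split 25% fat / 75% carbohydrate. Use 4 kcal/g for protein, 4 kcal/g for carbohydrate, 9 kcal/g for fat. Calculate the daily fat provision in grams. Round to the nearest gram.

Protein = 0.8 × 57 = 45.6 g → 45.6 × 4 = 182.4 kcal.
Non-protein calories = 2902 − 182.4 = 2719.6 kcal.
Fat: 25% × 2719.6 = 679.9 kcal; carbohydrate: 2039.7 kcal.
Fat: 679.9 kcal ÷ 9 kcal/g = 75.5444 g.

76 g/day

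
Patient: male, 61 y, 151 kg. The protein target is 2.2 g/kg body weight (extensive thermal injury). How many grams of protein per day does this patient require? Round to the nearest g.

Protein = 2.2 g/kg × 151 kg = 332.2 g/day.

332 g/day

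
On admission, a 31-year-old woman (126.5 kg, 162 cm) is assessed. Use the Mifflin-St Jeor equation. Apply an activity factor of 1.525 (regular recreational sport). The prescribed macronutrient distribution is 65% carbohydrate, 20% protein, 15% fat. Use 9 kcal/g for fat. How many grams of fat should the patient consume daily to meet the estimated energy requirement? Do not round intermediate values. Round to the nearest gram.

50 g/day

Mifflin-St Jeor (female): BMR = 10(126.5) + 6.25(162) − 5(31) − 161 = 1265 + 1012.5 − 155 − 161 = 1961.5 kcal/day.
TEE = 1961.5 × 1.525 = 2991.2875 kcal/day.
Fat energy = 15% × 2991.2875 = 448.6931 kcal.
Fat = 448.6931 ÷ 9 kcal/g = 49.8548 g.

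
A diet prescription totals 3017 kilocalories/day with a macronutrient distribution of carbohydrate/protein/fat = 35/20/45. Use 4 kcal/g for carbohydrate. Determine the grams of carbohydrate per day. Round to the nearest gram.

Carbohydrate energy = 35% × 3017 = 1055.95 kcal.
At 4 kcal/g: 1055.95 ÷ 4 = 263.9875 g.

264 g/day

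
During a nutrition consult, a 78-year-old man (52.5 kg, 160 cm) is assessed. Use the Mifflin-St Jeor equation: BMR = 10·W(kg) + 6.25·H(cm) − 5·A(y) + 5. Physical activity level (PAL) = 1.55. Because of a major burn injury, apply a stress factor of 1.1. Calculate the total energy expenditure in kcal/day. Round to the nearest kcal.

1944 kcal/day

Mifflin-St Jeor (male): BMR = 10(52.5) + 6.25(160) − 5(78) + 5 = 525 + 1000 − 390 + 5 = 1140 kcal/day.
TEE = BMR × activity factor = 1140 × 1.55 = 1767 kcal/day.
Apply stress factor: 1767 × 1.1 = 1943.7 kcal/day.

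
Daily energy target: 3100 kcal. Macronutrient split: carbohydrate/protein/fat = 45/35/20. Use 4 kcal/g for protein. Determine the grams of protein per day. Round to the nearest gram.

Protein energy = 35% × 3100 = 1085 kcal.
At 4 kcal/g: 1085 ÷ 4 = 271.25 g.

271 g/day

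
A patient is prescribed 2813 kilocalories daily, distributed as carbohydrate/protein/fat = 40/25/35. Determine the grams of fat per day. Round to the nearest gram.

Fat energy = 35% × 2813 = 984.55 kcal.
At 9 kcal/g: 984.55 ÷ 9 = 109.3944 g.

109 g/day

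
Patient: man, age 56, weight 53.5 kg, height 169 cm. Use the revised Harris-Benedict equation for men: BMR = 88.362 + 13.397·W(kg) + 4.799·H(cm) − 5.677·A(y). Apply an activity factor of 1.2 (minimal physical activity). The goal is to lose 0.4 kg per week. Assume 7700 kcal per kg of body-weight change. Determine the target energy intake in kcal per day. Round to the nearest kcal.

Harris-Benedict: BMR = 88.362 + 13.397(53.5) + 4.799(169) − 5.677(56) = 1298.2205 kcal/day.
TEE = 1298.2205 × 1.2 = 1557.8646 kcal/day.
Required daily deficit = 0.4 × 7700 ÷ 7 = 440 kcal/day.
Target intake = 1557.8646 − 440 = 1117.8646 kcal/day.

1118 kcal per day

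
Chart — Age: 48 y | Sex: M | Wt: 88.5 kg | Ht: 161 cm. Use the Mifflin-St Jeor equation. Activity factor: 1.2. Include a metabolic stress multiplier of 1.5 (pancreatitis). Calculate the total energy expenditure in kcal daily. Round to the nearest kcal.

2981 kcal daily

Mifflin-St Jeor (male): BMR = 10(88.5) + 6.25(161) − 5(48) + 5 = 885 + 1006.25 − 240 + 5 = 1656.25 kcal/day.
TEE = BMR × activity factor = 1656.25 × 1.2 = 1987.5 kcal/day.
Apply stress factor: 1987.5 × 1.5 = 2981.25 kcal/day.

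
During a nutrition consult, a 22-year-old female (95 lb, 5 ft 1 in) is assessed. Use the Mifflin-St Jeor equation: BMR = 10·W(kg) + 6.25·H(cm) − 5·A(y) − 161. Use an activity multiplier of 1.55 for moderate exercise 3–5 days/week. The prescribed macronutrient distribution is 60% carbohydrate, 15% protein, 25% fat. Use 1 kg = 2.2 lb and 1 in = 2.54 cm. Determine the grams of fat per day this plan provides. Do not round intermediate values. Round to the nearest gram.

49 g/day

Convert to metric: weight = 95 ÷ 2.2 = 43.1818 kg; height = (5×12 + 1) × 2.54 = 61 × 2.54 = 154.94 cm.
Mifflin-St Jeor (female): BMR = 10(43.1818) + 6.25(154.94) − 5(22) − 161 = 431.8182 + 968.375 − 110 − 161 = 1129.1932 kcal/day.
TEE = 1129.1932 × 1.55 = 1750.2494 kcal/day.
Fat energy = 25% × 1750.2494 = 437.5624 kcal.
Fat = 437.5624 ÷ 9 kcal/g = 48.618 g.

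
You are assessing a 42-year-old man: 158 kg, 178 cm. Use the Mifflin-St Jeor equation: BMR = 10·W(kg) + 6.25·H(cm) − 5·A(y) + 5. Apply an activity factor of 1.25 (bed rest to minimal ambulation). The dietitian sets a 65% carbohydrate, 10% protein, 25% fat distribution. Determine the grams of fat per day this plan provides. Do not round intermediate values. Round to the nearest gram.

86 g/day

Mifflin-St Jeor (male): BMR = 10(158) + 6.25(178) − 5(42) + 5 = 1580 + 1112.5 − 210 + 5 = 2487.5 kcal/day.
TEE = 2487.5 × 1.25 = 3109.375 kcal/day.
Fat energy = 25% × 3109.375 = 777.3438 kcal.
Fat = 777.3438 ÷ 9 kcal/g = 86.3715 g.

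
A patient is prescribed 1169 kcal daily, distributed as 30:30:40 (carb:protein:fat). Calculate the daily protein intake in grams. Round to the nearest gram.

Protein energy = 30% × 1169 = 350.7 kcal.
At 4 kcal/g: 350.7 ÷ 4 = 87.675 g.

88 g/day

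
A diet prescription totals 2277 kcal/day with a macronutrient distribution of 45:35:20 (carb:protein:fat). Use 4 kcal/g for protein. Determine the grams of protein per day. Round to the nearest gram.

Protein energy = 35% × 2277 = 796.95 kcal.
At 4 kcal/g: 796.95 ÷ 4 = 199.2375 g.

199 g/day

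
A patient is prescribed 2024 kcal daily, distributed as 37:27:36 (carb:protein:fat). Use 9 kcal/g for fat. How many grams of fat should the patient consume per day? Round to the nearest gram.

Fat energy = 36% × 2024 = 728.64 kcal.
At 9 kcal/g: 728.64 ÷ 9 = 80.96 g.

81 g/day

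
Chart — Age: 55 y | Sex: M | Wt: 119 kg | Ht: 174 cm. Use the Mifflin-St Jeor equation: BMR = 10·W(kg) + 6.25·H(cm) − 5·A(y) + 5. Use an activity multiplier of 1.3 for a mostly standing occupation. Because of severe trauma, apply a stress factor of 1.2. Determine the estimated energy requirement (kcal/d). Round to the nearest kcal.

Mifflin-St Jeor (male): BMR = 10(119) + 6.25(174) − 5(55) + 5 = 1190 + 1087.5 − 275 + 5 = 2007.5 kcal/day.
TEE = BMR × activity factor = 2007.5 × 1.3 = 2609.75 kcal/day.
Apply stress factor: 2609.75 × 1.2 = 3131.7 kcal/day.

3132 kcal/d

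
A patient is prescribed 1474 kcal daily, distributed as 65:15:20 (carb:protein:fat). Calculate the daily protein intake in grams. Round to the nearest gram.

55 g/day

Protein energy = 15% × 1474 = 221.1 kcal.
At 4 kcal/g: 221.1 ÷ 4 = 55.275 g.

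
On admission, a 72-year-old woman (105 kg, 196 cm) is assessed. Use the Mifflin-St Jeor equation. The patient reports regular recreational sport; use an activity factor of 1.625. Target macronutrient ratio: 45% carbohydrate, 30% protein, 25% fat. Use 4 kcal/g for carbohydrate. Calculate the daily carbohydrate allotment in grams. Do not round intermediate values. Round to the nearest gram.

Mifflin-St Jeor (female): BMR = 10(105) + 6.25(196) − 5(72) − 161 = 1050 + 1225 − 360 − 161 = 1754 kcal/day.
TEE = 1754 × 1.625 = 2850.25 kcal/day.
Carbohydrate energy = 45% × 2850.25 = 1282.6125 kcal.
Carbohydrate = 1282.6125 ÷ 4 kcal/g = 320.6531 g.

321 g/day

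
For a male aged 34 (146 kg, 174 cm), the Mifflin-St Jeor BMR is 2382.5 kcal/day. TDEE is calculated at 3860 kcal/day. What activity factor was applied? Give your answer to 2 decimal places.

1.62

Activity factor = TEE ÷ BMR = 3860 ÷ 2382.5 = 1.62.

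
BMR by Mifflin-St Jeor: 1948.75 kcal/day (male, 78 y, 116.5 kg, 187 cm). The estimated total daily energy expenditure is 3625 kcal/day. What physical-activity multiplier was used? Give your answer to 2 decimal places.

1.86

Activity factor = TEE ÷ BMR = 3625 ÷ 1948.75 = 1.86.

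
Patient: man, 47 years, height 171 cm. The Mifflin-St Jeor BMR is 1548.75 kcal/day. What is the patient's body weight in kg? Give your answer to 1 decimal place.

71.0 kg

1548.75 = 10·W + 6.25(171) − 5(47) + 5
10·W = 1548.75 − 838.75 = 710, so W = 71 kg.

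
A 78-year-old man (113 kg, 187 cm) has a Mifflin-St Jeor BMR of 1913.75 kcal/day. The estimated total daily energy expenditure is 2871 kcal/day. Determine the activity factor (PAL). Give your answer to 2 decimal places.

Activity factor = TEE ÷ BMR = 2871 ÷ 1913.75 = 1.5.

1.50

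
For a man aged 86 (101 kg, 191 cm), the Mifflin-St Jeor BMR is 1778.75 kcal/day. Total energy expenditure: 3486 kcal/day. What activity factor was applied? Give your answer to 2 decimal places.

Activity factor = TEE ÷ BMR = 3486 ÷ 1778.75 = 1.96.

1.96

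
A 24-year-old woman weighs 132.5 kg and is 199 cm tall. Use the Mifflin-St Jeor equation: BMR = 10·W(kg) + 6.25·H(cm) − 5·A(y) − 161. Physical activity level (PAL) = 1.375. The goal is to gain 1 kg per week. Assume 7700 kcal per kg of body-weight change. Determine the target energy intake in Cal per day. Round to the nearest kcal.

4246 Cal per day

Mifflin-St Jeor (female): BMR = 10(132.5) + 6.25(199) − 5(24) − 161 = 1325 + 1243.75 − 120 − 161 = 2287.75 kcal/day.
TEE = 2287.75 × 1.375 = 3145.6563 kcal/day.
Required daily surplus = 1 × 7700 ÷ 7 = 1100 kcal/day.
Target intake = 3145.6563 + 1100 = 4245.6563 kcal/day.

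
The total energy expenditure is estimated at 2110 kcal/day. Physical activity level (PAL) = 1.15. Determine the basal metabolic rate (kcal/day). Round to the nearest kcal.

BMR = TEE ÷ activity factor = 2110 ÷ 1.15 = 1834.7826 kcal/day.

1835 kcal/day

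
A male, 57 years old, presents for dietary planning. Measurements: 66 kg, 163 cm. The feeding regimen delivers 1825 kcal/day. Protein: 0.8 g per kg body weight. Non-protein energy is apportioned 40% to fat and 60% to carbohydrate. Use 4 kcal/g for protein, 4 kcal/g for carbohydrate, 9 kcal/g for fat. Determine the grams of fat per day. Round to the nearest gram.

72 g/day

Protein = 0.8 × 66 = 52.8 g → 52.8 × 4 = 211.2 kcal.
Non-protein calories = 1825 − 211.2 = 1613.8 kcal.
Fat: 40% × 1613.8 = 645.52 kcal; carbohydrate: 968.28 kcal.
Fat: 645.52 kcal ÷ 9 kcal/g = 71.7244 g.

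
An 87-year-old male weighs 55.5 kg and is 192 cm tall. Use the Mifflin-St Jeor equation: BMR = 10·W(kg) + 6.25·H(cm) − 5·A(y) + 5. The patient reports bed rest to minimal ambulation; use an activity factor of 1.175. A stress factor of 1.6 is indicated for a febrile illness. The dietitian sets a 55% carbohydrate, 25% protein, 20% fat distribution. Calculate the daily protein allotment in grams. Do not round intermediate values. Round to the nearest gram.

156 g/day

Mifflin-St Jeor (male): BMR = 10(55.5) + 6.25(192) − 5(87) + 5 = 555 + 1200 − 435 + 5 = 1325 kcal/day.
TEE = 1325 × 1.175 = 1556.875 kcal/day.
With stress factor 1.6: 1556.875 × 1.6 = 2491 kcal/day.
Protein energy = 25% × 2491 = 622.75 kcal.
Protein = 622.75 ÷ 4 kcal/g = 155.6875 g.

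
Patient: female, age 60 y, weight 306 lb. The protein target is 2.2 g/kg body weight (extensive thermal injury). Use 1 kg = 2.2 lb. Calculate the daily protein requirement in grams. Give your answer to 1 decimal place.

Weight in kg = 306 ÷ 2.2 = 139.0909 kg.
Protein = 2.2 g/kg × 139.0909 kg = 306 g/day.

306.0 g/day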